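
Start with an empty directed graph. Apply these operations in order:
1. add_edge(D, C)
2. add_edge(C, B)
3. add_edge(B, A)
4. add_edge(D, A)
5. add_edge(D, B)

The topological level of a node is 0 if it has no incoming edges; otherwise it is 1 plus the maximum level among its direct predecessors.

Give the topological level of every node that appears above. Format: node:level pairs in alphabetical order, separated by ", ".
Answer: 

Op 1: add_edge(D, C). Edges now: 1
Op 2: add_edge(C, B). Edges now: 2
Op 3: add_edge(B, A). Edges now: 3
Op 4: add_edge(D, A). Edges now: 4
Op 5: add_edge(D, B). Edges now: 5
Compute levels (Kahn BFS):
  sources (in-degree 0): D
  process D: level=0
    D->A: in-degree(A)=1, level(A)>=1
    D->B: in-degree(B)=1, level(B)>=1
    D->C: in-degree(C)=0, level(C)=1, enqueue
  process C: level=1
    C->B: in-degree(B)=0, level(B)=2, enqueue
  process B: level=2
    B->A: in-degree(A)=0, level(A)=3, enqueue
  process A: level=3
All levels: A:3, B:2, C:1, D:0

Answer: A:3, B:2, C:1, D:0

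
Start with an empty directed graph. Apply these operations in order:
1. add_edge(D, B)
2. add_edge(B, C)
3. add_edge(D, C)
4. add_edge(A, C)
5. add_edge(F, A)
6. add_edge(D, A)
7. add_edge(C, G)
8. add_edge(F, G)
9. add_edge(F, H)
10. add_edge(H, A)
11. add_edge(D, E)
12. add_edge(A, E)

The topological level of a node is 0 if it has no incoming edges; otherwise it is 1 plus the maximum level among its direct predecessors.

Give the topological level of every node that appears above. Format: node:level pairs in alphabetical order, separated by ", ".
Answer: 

Op 1: add_edge(D, B). Edges now: 1
Op 2: add_edge(B, C). Edges now: 2
Op 3: add_edge(D, C). Edges now: 3
Op 4: add_edge(A, C). Edges now: 4
Op 5: add_edge(F, A). Edges now: 5
Op 6: add_edge(D, A). Edges now: 6
Op 7: add_edge(C, G). Edges now: 7
Op 8: add_edge(F, G). Edges now: 8
Op 9: add_edge(F, H). Edges now: 9
Op 10: add_edge(H, A). Edges now: 10
Op 11: add_edge(D, E). Edges now: 11
Op 12: add_edge(A, E). Edges now: 12
Compute levels (Kahn BFS):
  sources (in-degree 0): D, F
  process D: level=0
    D->A: in-degree(A)=2, level(A)>=1
    D->B: in-degree(B)=0, level(B)=1, enqueue
    D->C: in-degree(C)=2, level(C)>=1
    D->E: in-degree(E)=1, level(E)>=1
  process F: level=0
    F->A: in-degree(A)=1, level(A)>=1
    F->G: in-degree(G)=1, level(G)>=1
    F->H: in-degree(H)=0, level(H)=1, enqueue
  process B: level=1
    B->C: in-degree(C)=1, level(C)>=2
  process H: level=1
    H->A: in-degree(A)=0, level(A)=2, enqueue
  process A: level=2
    A->C: in-degree(C)=0, level(C)=3, enqueue
    A->E: in-degree(E)=0, level(E)=3, enqueue
  process C: level=3
    C->G: in-degree(G)=0, level(G)=4, enqueue
  process E: level=3
  process G: level=4
All levels: A:2, B:1, C:3, D:0, E:3, F:0, G:4, H:1

Answer: A:2, B:1, C:3, D:0, E:3, F:0, G:4, H:1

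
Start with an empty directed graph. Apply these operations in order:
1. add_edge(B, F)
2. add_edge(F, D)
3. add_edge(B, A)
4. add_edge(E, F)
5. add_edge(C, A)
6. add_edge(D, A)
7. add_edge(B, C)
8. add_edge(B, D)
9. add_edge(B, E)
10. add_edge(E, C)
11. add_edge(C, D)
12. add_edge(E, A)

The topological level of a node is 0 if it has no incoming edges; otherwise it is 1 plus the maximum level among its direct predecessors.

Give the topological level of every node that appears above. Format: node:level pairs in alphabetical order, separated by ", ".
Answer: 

Answer: A:4, B:0, C:2, D:3, E:1, F:2

Derivation:
Op 1: add_edge(B, F). Edges now: 1
Op 2: add_edge(F, D). Edges now: 2
Op 3: add_edge(B, A). Edges now: 3
Op 4: add_edge(E, F). Edges now: 4
Op 5: add_edge(C, A). Edges now: 5
Op 6: add_edge(D, A). Edges now: 6
Op 7: add_edge(B, C). Edges now: 7
Op 8: add_edge(B, D). Edges now: 8
Op 9: add_edge(B, E). Edges now: 9
Op 10: add_edge(E, C). Edges now: 10
Op 11: add_edge(C, D). Edges now: 11
Op 12: add_edge(E, A). Edges now: 12
Compute levels (Kahn BFS):
  sources (in-degree 0): B
  process B: level=0
    B->A: in-degree(A)=3, level(A)>=1
    B->C: in-degree(C)=1, level(C)>=1
    B->D: in-degree(D)=2, level(D)>=1
    B->E: in-degree(E)=0, level(E)=1, enqueue
    B->F: in-degree(F)=1, level(F)>=1
  process E: level=1
    E->A: in-degree(A)=2, level(A)>=2
    E->C: in-degree(C)=0, level(C)=2, enqueue
    E->F: in-degree(F)=0, level(F)=2, enqueue
  process C: level=2
    C->A: in-degree(A)=1, level(A)>=3
    C->D: in-degree(D)=1, level(D)>=3
  process F: level=2
    F->D: in-degree(D)=0, level(D)=3, enqueue
  process D: level=3
    D->A: in-degree(A)=0, level(A)=4, enqueue
  process A: level=4
All levels: A:4, B:0, C:2, D:3, E:1, F:2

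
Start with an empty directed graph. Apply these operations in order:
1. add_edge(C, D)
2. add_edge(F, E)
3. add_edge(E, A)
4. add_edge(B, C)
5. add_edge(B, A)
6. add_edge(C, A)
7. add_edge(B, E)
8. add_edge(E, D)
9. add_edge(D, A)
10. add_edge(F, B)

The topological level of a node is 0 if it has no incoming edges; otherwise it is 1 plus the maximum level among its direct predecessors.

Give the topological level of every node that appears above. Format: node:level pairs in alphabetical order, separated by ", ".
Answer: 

Op 1: add_edge(C, D). Edges now: 1
Op 2: add_edge(F, E). Edges now: 2
Op 3: add_edge(E, A). Edges now: 3
Op 4: add_edge(B, C). Edges now: 4
Op 5: add_edge(B, A). Edges now: 5
Op 6: add_edge(C, A). Edges now: 6
Op 7: add_edge(B, E). Edges now: 7
Op 8: add_edge(E, D). Edges now: 8
Op 9: add_edge(D, A). Edges now: 9
Op 10: add_edge(F, B). Edges now: 10
Compute levels (Kahn BFS):
  sources (in-degree 0): F
  process F: level=0
    F->B: in-degree(B)=0, level(B)=1, enqueue
    F->E: in-degree(E)=1, level(E)>=1
  process B: level=1
    B->A: in-degree(A)=3, level(A)>=2
    B->C: in-degree(C)=0, level(C)=2, enqueue
    B->E: in-degree(E)=0, level(E)=2, enqueue
  process C: level=2
    C->A: in-degree(A)=2, level(A)>=3
    C->D: in-degree(D)=1, level(D)>=3
  process E: level=2
    E->A: in-degree(A)=1, level(A)>=3
    E->D: in-degree(D)=0, level(D)=3, enqueue
  process D: level=3
    D->A: in-degree(A)=0, level(A)=4, enqueue
  process A: level=4
All levels: A:4, B:1, C:2, D:3, E:2, F:0

Answer: A:4, B:1, C:2, D:3, E:2, F:0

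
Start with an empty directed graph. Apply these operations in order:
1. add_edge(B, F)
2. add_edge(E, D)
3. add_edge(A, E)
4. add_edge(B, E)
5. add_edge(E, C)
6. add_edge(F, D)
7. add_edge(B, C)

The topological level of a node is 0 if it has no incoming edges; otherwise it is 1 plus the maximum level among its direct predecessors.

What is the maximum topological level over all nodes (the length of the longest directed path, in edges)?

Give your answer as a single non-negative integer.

Answer: 2

Derivation:
Op 1: add_edge(B, F). Edges now: 1
Op 2: add_edge(E, D). Edges now: 2
Op 3: add_edge(A, E). Edges now: 3
Op 4: add_edge(B, E). Edges now: 4
Op 5: add_edge(E, C). Edges now: 5
Op 6: add_edge(F, D). Edges now: 6
Op 7: add_edge(B, C). Edges now: 7
Compute levels (Kahn BFS):
  sources (in-degree 0): A, B
  process A: level=0
    A->E: in-degree(E)=1, level(E)>=1
  process B: level=0
    B->C: in-degree(C)=1, level(C)>=1
    B->E: in-degree(E)=0, level(E)=1, enqueue
    B->F: in-degree(F)=0, level(F)=1, enqueue
  process E: level=1
    E->C: in-degree(C)=0, level(C)=2, enqueue
    E->D: in-degree(D)=1, level(D)>=2
  process F: level=1
    F->D: in-degree(D)=0, level(D)=2, enqueue
  process C: level=2
  process D: level=2
All levels: A:0, B:0, C:2, D:2, E:1, F:1
max level = 2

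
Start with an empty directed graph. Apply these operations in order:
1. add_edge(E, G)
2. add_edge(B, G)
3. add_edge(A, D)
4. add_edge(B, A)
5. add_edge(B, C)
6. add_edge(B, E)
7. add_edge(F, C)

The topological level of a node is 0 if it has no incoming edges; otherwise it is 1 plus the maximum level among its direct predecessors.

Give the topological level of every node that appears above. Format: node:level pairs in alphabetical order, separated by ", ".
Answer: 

Op 1: add_edge(E, G). Edges now: 1
Op 2: add_edge(B, G). Edges now: 2
Op 3: add_edge(A, D). Edges now: 3
Op 4: add_edge(B, A). Edges now: 4
Op 5: add_edge(B, C). Edges now: 5
Op 6: add_edge(B, E). Edges now: 6
Op 7: add_edge(F, C). Edges now: 7
Compute levels (Kahn BFS):
  sources (in-degree 0): B, F
  process B: level=0
    B->A: in-degree(A)=0, level(A)=1, enqueue
    B->C: in-degree(C)=1, level(C)>=1
    B->E: in-degree(E)=0, level(E)=1, enqueue
    B->G: in-degree(G)=1, level(G)>=1
  process F: level=0
    F->C: in-degree(C)=0, level(C)=1, enqueue
  process A: level=1
    A->D: in-degree(D)=0, level(D)=2, enqueue
  process E: level=1
    E->G: in-degree(G)=0, level(G)=2, enqueue
  process C: level=1
  process D: level=2
  process G: level=2
All levels: A:1, B:0, C:1, D:2, E:1, F:0, G:2

Answer: A:1, B:0, C:1, D:2, E:1, F:0, G:2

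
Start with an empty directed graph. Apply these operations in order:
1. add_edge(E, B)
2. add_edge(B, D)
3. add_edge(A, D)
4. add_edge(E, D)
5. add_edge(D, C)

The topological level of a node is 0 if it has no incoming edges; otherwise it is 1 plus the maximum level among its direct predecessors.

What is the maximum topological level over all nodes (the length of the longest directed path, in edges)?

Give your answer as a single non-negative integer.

Op 1: add_edge(E, B). Edges now: 1
Op 2: add_edge(B, D). Edges now: 2
Op 3: add_edge(A, D). Edges now: 3
Op 4: add_edge(E, D). Edges now: 4
Op 5: add_edge(D, C). Edges now: 5
Compute levels (Kahn BFS):
  sources (in-degree 0): A, E
  process A: level=0
    A->D: in-degree(D)=2, level(D)>=1
  process E: level=0
    E->B: in-degree(B)=0, level(B)=1, enqueue
    E->D: in-degree(D)=1, level(D)>=1
  process B: level=1
    B->D: in-degree(D)=0, level(D)=2, enqueue
  process D: level=2
    D->C: in-degree(C)=0, level(C)=3, enqueue
  process C: level=3
All levels: A:0, B:1, C:3, D:2, E:0
max level = 3

Answer: 3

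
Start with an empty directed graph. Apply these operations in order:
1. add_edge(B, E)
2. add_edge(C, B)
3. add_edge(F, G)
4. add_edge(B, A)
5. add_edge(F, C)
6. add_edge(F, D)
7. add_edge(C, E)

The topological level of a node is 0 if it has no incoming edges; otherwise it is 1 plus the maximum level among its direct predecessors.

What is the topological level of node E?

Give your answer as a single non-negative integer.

Op 1: add_edge(B, E). Edges now: 1
Op 2: add_edge(C, B). Edges now: 2
Op 3: add_edge(F, G). Edges now: 3
Op 4: add_edge(B, A). Edges now: 4
Op 5: add_edge(F, C). Edges now: 5
Op 6: add_edge(F, D). Edges now: 6
Op 7: add_edge(C, E). Edges now: 7
Compute levels (Kahn BFS):
  sources (in-degree 0): F
  process F: level=0
    F->C: in-degree(C)=0, level(C)=1, enqueue
    F->D: in-degree(D)=0, level(D)=1, enqueue
    F->G: in-degree(G)=0, level(G)=1, enqueue
  process C: level=1
    C->B: in-degree(B)=0, level(B)=2, enqueue
    C->E: in-degree(E)=1, level(E)>=2
  process D: level=1
  process G: level=1
  process B: level=2
    B->A: in-degree(A)=0, level(A)=3, enqueue
    B->E: in-degree(E)=0, level(E)=3, enqueue
  process A: level=3
  process E: level=3
All levels: A:3, B:2, C:1, D:1, E:3, F:0, G:1
level(E) = 3

Answer: 3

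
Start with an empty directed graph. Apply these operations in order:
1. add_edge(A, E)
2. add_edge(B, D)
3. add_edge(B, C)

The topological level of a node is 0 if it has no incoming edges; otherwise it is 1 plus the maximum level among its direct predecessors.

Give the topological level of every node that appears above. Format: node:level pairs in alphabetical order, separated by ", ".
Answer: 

Answer: A:0, B:0, C:1, D:1, E:1

Derivation:
Op 1: add_edge(A, E). Edges now: 1
Op 2: add_edge(B, D). Edges now: 2
Op 3: add_edge(B, C). Edges now: 3
Compute levels (Kahn BFS):
  sources (in-degree 0): A, B
  process A: level=0
    A->E: in-degree(E)=0, level(E)=1, enqueue
  process B: level=0
    B->C: in-degree(C)=0, level(C)=1, enqueue
    B->D: in-degree(D)=0, level(D)=1, enqueue
  process E: level=1
  process C: level=1
  process D: level=1
All levels: A:0, B:0, C:1, D:1, E:1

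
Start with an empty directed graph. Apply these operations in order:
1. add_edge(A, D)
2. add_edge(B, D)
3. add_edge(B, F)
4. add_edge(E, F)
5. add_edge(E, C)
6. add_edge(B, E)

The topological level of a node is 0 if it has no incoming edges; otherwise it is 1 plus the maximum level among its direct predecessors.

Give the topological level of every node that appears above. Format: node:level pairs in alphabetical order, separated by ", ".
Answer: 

Op 1: add_edge(A, D). Edges now: 1
Op 2: add_edge(B, D). Edges now: 2
Op 3: add_edge(B, F). Edges now: 3
Op 4: add_edge(E, F). Edges now: 4
Op 5: add_edge(E, C). Edges now: 5
Op 6: add_edge(B, E). Edges now: 6
Compute levels (Kahn BFS):
  sources (in-degree 0): A, B
  process A: level=0
    A->D: in-degree(D)=1, level(D)>=1
  process B: level=0
    B->D: in-degree(D)=0, level(D)=1, enqueue
    B->E: in-degree(E)=0, level(E)=1, enqueue
    B->F: in-degree(F)=1, level(F)>=1
  process D: level=1
  process E: level=1
    E->C: in-degree(C)=0, level(C)=2, enqueue
    E->F: in-degree(F)=0, level(F)=2, enqueue
  process C: level=2
  process F: level=2
All levels: A:0, B:0, C:2, D:1, E:1, F:2

Answer: A:0, B:0, C:2, D:1, E:1, F:2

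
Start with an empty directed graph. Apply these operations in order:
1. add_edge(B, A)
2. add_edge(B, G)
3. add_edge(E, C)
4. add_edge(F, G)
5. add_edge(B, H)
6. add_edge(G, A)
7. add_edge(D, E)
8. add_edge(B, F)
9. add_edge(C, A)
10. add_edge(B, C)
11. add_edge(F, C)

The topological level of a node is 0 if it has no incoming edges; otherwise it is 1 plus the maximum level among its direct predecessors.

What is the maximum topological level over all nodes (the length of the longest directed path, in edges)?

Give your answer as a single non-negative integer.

Op 1: add_edge(B, A). Edges now: 1
Op 2: add_edge(B, G). Edges now: 2
Op 3: add_edge(E, C). Edges now: 3
Op 4: add_edge(F, G). Edges now: 4
Op 5: add_edge(B, H). Edges now: 5
Op 6: add_edge(G, A). Edges now: 6
Op 7: add_edge(D, E). Edges now: 7
Op 8: add_edge(B, F). Edges now: 8
Op 9: add_edge(C, A). Edges now: 9
Op 10: add_edge(B, C). Edges now: 10
Op 11: add_edge(F, C). Edges now: 11
Compute levels (Kahn BFS):
  sources (in-degree 0): B, D
  process B: level=0
    B->A: in-degree(A)=2, level(A)>=1
    B->C: in-degree(C)=2, level(C)>=1
    B->F: in-degree(F)=0, level(F)=1, enqueue
    B->G: in-degree(G)=1, level(G)>=1
    B->H: in-degree(H)=0, level(H)=1, enqueue
  process D: level=0
    D->E: in-degree(E)=0, level(E)=1, enqueue
  process F: level=1
    F->C: in-degree(C)=1, level(C)>=2
    F->G: in-degree(G)=0, level(G)=2, enqueue
  process H: level=1
  process E: level=1
    E->C: in-degree(C)=0, level(C)=2, enqueue
  process G: level=2
    G->A: in-degree(A)=1, level(A)>=3
  process C: level=2
    C->A: in-degree(A)=0, level(A)=3, enqueue
  process A: level=3
All levels: A:3, B:0, C:2, D:0, E:1, F:1, G:2, H:1
max level = 3

Answer: 3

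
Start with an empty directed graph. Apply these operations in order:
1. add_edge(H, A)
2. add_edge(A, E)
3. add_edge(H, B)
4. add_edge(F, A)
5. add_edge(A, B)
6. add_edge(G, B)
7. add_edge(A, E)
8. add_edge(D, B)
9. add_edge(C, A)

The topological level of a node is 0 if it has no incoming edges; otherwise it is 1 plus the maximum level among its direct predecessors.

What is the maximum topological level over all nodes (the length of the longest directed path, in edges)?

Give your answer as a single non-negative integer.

Answer: 2

Derivation:
Op 1: add_edge(H, A). Edges now: 1
Op 2: add_edge(A, E). Edges now: 2
Op 3: add_edge(H, B). Edges now: 3
Op 4: add_edge(F, A). Edges now: 4
Op 5: add_edge(A, B). Edges now: 5
Op 6: add_edge(G, B). Edges now: 6
Op 7: add_edge(A, E) (duplicate, no change). Edges now: 6
Op 8: add_edge(D, B). Edges now: 7
Op 9: add_edge(C, A). Edges now: 8
Compute levels (Kahn BFS):
  sources (in-degree 0): C, D, F, G, H
  process C: level=0
    C->A: in-degree(A)=2, level(A)>=1
  process D: level=0
    D->B: in-degree(B)=3, level(B)>=1
  process F: level=0
    F->A: in-degree(A)=1, level(A)>=1
  process G: level=0
    G->B: in-degree(B)=2, level(B)>=1
  process H: level=0
    H->A: in-degree(A)=0, level(A)=1, enqueue
    H->B: in-degree(B)=1, level(B)>=1
  process A: level=1
    A->B: in-degree(B)=0, level(B)=2, enqueue
    A->E: in-degree(E)=0, level(E)=2, enqueue
  process B: level=2
  process E: level=2
All levels: A:1, B:2, C:0, D:0, E:2, F:0, G:0, H:0
max level = 2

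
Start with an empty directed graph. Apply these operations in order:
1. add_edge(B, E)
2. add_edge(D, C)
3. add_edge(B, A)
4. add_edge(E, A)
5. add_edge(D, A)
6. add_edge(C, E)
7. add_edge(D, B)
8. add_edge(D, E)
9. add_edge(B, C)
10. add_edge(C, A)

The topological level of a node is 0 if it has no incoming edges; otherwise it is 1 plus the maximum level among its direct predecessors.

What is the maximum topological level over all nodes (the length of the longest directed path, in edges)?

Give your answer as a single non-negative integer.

Answer: 4

Derivation:
Op 1: add_edge(B, E). Edges now: 1
Op 2: add_edge(D, C). Edges now: 2
Op 3: add_edge(B, A). Edges now: 3
Op 4: add_edge(E, A). Edges now: 4
Op 5: add_edge(D, A). Edges now: 5
Op 6: add_edge(C, E). Edges now: 6
Op 7: add_edge(D, B). Edges now: 7
Op 8: add_edge(D, E). Edges now: 8
Op 9: add_edge(B, C). Edges now: 9
Op 10: add_edge(C, A). Edges now: 10
Compute levels (Kahn BFS):
  sources (in-degree 0): D
  process D: level=0
    D->A: in-degree(A)=3, level(A)>=1
    D->B: in-degree(B)=0, level(B)=1, enqueue
    D->C: in-degree(C)=1, level(C)>=1
    D->E: in-degree(E)=2, level(E)>=1
  process B: level=1
    B->A: in-degree(A)=2, level(A)>=2
    B->C: in-degree(C)=0, level(C)=2, enqueue
    B->E: in-degree(E)=1, level(E)>=2
  process C: level=2
    C->A: in-degree(A)=1, level(A)>=3
    C->E: in-degree(E)=0, level(E)=3, enqueue
  process E: level=3
    E->A: in-degree(A)=0, level(A)=4, enqueue
  process A: level=4
All levels: A:4, B:1, C:2, D:0, E:3
max level = 4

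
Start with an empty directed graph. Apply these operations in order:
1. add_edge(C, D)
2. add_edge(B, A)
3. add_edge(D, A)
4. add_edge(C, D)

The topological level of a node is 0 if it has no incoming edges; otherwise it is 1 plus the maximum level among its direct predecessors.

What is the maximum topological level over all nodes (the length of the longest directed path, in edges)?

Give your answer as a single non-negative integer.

Answer: 2

Derivation:
Op 1: add_edge(C, D). Edges now: 1
Op 2: add_edge(B, A). Edges now: 2
Op 3: add_edge(D, A). Edges now: 3
Op 4: add_edge(C, D) (duplicate, no change). Edges now: 3
Compute levels (Kahn BFS):
  sources (in-degree 0): B, C
  process B: level=0
    B->A: in-degree(A)=1, level(A)>=1
  process C: level=0
    C->D: in-degree(D)=0, level(D)=1, enqueue
  process D: level=1
    D->A: in-degree(A)=0, level(A)=2, enqueue
  process A: level=2
All levels: A:2, B:0, C:0, D:1
max level = 2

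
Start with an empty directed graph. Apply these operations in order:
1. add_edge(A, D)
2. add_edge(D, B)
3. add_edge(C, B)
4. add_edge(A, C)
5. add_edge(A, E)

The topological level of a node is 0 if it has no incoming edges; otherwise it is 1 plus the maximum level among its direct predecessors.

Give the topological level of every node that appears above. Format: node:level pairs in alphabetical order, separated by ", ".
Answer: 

Answer: A:0, B:2, C:1, D:1, E:1

Derivation:
Op 1: add_edge(A, D). Edges now: 1
Op 2: add_edge(D, B). Edges now: 2
Op 3: add_edge(C, B). Edges now: 3
Op 4: add_edge(A, C). Edges now: 4
Op 5: add_edge(A, E). Edges now: 5
Compute levels (Kahn BFS):
  sources (in-degree 0): A
  process A: level=0
    A->C: in-degree(C)=0, level(C)=1, enqueue
    A->D: in-degree(D)=0, level(D)=1, enqueue
    A->E: in-degree(E)=0, level(E)=1, enqueue
  process C: level=1
    C->B: in-degree(B)=1, level(B)>=2
  process D: level=1
    D->B: in-degree(B)=0, level(B)=2, enqueue
  process E: level=1
  process B: level=2
All levels: A:0, B:2, C:1, D:1, E:1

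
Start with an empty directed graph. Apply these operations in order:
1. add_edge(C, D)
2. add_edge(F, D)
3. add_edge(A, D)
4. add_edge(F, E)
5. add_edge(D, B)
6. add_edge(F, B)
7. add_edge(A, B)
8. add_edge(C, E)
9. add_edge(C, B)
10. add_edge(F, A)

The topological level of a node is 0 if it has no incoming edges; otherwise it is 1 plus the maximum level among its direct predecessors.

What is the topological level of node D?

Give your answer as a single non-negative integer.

Answer: 2

Derivation:
Op 1: add_edge(C, D). Edges now: 1
Op 2: add_edge(F, D). Edges now: 2
Op 3: add_edge(A, D). Edges now: 3
Op 4: add_edge(F, E). Edges now: 4
Op 5: add_edge(D, B). Edges now: 5
Op 6: add_edge(F, B). Edges now: 6
Op 7: add_edge(A, B). Edges now: 7
Op 8: add_edge(C, E). Edges now: 8
Op 9: add_edge(C, B). Edges now: 9
Op 10: add_edge(F, A). Edges now: 10
Compute levels (Kahn BFS):
  sources (in-degree 0): C, F
  process C: level=0
    C->B: in-degree(B)=3, level(B)>=1
    C->D: in-degree(D)=2, level(D)>=1
    C->E: in-degree(E)=1, level(E)>=1
  process F: level=0
    F->A: in-degree(A)=0, level(A)=1, enqueue
    F->B: in-degree(B)=2, level(B)>=1
    F->D: in-degree(D)=1, level(D)>=1
    F->E: in-degree(E)=0, level(E)=1, enqueue
  process A: level=1
    A->B: in-degree(B)=1, level(B)>=2
    A->D: in-degree(D)=0, level(D)=2, enqueue
  process E: level=1
  process D: level=2
    D->B: in-degree(B)=0, level(B)=3, enqueue
  process B: level=3
All levels: A:1, B:3, C:0, D:2, E:1, F:0
level(D) = 2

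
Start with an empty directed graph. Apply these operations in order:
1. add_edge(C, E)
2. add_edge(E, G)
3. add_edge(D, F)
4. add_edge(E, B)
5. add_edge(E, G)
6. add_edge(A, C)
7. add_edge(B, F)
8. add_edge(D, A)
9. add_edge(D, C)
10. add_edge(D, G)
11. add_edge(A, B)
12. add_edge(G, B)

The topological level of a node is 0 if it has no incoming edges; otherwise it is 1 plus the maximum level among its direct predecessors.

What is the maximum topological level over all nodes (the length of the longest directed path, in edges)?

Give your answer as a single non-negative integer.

Answer: 6

Derivation:
Op 1: add_edge(C, E). Edges now: 1
Op 2: add_edge(E, G). Edges now: 2
Op 3: add_edge(D, F). Edges now: 3
Op 4: add_edge(E, B). Edges now: 4
Op 5: add_edge(E, G) (duplicate, no change). Edges now: 4
Op 6: add_edge(A, C). Edges now: 5
Op 7: add_edge(B, F). Edges now: 6
Op 8: add_edge(D, A). Edges now: 7
Op 9: add_edge(D, C). Edges now: 8
Op 10: add_edge(D, G). Edges now: 9
Op 11: add_edge(A, B). Edges now: 10
Op 12: add_edge(G, B). Edges now: 11
Compute levels (Kahn BFS):
  sources (in-degree 0): D
  process D: level=0
    D->A: in-degree(A)=0, level(A)=1, enqueue
    D->C: in-degree(C)=1, level(C)>=1
    D->F: in-degree(F)=1, level(F)>=1
    D->G: in-degree(G)=1, level(G)>=1
  process A: level=1
    A->B: in-degree(B)=2, level(B)>=2
    A->C: in-degree(C)=0, level(C)=2, enqueue
  process C: level=2
    C->E: in-degree(E)=0, level(E)=3, enqueue
  process E: level=3
    E->B: in-degree(B)=1, level(B)>=4
    E->G: in-degree(G)=0, level(G)=4, enqueue
  process G: level=4
    G->B: in-degree(B)=0, level(B)=5, enqueue
  process B: level=5
    B->F: in-degree(F)=0, level(F)=6, enqueue
  process F: level=6
All levels: A:1, B:5, C:2, D:0, E:3, F:6, G:4
max level = 6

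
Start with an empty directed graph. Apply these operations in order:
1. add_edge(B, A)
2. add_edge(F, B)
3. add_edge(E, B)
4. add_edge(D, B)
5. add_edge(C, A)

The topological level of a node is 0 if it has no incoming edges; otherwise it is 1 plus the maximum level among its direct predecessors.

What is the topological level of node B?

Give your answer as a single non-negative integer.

Op 1: add_edge(B, A). Edges now: 1
Op 2: add_edge(F, B). Edges now: 2
Op 3: add_edge(E, B). Edges now: 3
Op 4: add_edge(D, B). Edges now: 4
Op 5: add_edge(C, A). Edges now: 5
Compute levels (Kahn BFS):
  sources (in-degree 0): C, D, E, F
  process C: level=0
    C->A: in-degree(A)=1, level(A)>=1
  process D: level=0
    D->B: in-degree(B)=2, level(B)>=1
  process E: level=0
    E->B: in-degree(B)=1, level(B)>=1
  process F: level=0
    F->B: in-degree(B)=0, level(B)=1, enqueue
  process B: level=1
    B->A: in-degree(A)=0, level(A)=2, enqueue
  process A: level=2
All levels: A:2, B:1, C:0, D:0, E:0, F:0
level(B) = 1

Answer: 1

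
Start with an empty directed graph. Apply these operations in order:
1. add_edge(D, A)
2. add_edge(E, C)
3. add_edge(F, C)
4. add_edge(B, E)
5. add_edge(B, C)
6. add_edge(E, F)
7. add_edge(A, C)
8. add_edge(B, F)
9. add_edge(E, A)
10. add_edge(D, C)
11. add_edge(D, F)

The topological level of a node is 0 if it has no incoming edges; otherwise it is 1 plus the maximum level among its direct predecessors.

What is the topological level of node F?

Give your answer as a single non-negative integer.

Op 1: add_edge(D, A). Edges now: 1
Op 2: add_edge(E, C). Edges now: 2
Op 3: add_edge(F, C). Edges now: 3
Op 4: add_edge(B, E). Edges now: 4
Op 5: add_edge(B, C). Edges now: 5
Op 6: add_edge(E, F). Edges now: 6
Op 7: add_edge(A, C). Edges now: 7
Op 8: add_edge(B, F). Edges now: 8
Op 9: add_edge(E, A). Edges now: 9
Op 10: add_edge(D, C). Edges now: 10
Op 11: add_edge(D, F). Edges now: 11
Compute levels (Kahn BFS):
  sources (in-degree 0): B, D
  process B: level=0
    B->C: in-degree(C)=4, level(C)>=1
    B->E: in-degree(E)=0, level(E)=1, enqueue
    B->F: in-degree(F)=2, level(F)>=1
  process D: level=0
    D->A: in-degree(A)=1, level(A)>=1
    D->C: in-degree(C)=3, level(C)>=1
    D->F: in-degree(F)=1, level(F)>=1
  process E: level=1
    E->A: in-degree(A)=0, level(A)=2, enqueue
    E->C: in-degree(C)=2, level(C)>=2
    E->F: in-degree(F)=0, level(F)=2, enqueue
  process A: level=2
    A->C: in-degree(C)=1, level(C)>=3
  process F: level=2
    F->C: in-degree(C)=0, level(C)=3, enqueue
  process C: level=3
All levels: A:2, B:0, C:3, D:0, E:1, F:2
level(F) = 2

Answer: 2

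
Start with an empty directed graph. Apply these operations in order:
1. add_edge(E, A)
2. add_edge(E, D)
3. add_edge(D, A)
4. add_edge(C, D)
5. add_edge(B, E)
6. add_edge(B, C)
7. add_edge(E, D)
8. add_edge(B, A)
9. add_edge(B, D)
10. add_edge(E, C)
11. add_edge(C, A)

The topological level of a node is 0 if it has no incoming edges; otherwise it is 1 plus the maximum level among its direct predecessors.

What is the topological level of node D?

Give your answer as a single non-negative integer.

Answer: 3

Derivation:
Op 1: add_edge(E, A). Edges now: 1
Op 2: add_edge(E, D). Edges now: 2
Op 3: add_edge(D, A). Edges now: 3
Op 4: add_edge(C, D). Edges now: 4
Op 5: add_edge(B, E). Edges now: 5
Op 6: add_edge(B, C). Edges now: 6
Op 7: add_edge(E, D) (duplicate, no change). Edges now: 6
Op 8: add_edge(B, A). Edges now: 7
Op 9: add_edge(B, D). Edges now: 8
Op 10: add_edge(E, C). Edges now: 9
Op 11: add_edge(C, A). Edges now: 10
Compute levels (Kahn BFS):
  sources (in-degree 0): B
  process B: level=0
    B->A: in-degree(A)=3, level(A)>=1
    B->C: in-degree(C)=1, level(C)>=1
    B->D: in-degree(D)=2, level(D)>=1
    B->E: in-degree(E)=0, level(E)=1, enqueue
  process E: level=1
    E->A: in-degree(A)=2, level(A)>=2
    E->C: in-degree(C)=0, level(C)=2, enqueue
    E->D: in-degree(D)=1, level(D)>=2
  process C: level=2
    C->A: in-degree(A)=1, level(A)>=3
    C->D: in-degree(D)=0, level(D)=3, enqueue
  process D: level=3
    D->A: in-degree(A)=0, level(A)=4, enqueue
  process A: level=4
All levels: A:4, B:0, C:2, D:3, E:1
level(D) = 3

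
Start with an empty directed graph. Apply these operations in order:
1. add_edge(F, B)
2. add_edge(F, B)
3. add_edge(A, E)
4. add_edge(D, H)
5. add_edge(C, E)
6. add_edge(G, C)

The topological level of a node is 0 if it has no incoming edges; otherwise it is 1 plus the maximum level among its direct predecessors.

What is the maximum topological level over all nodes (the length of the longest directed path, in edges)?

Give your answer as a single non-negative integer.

Op 1: add_edge(F, B). Edges now: 1
Op 2: add_edge(F, B) (duplicate, no change). Edges now: 1
Op 3: add_edge(A, E). Edges now: 2
Op 4: add_edge(D, H). Edges now: 3
Op 5: add_edge(C, E). Edges now: 4
Op 6: add_edge(G, C). Edges now: 5
Compute levels (Kahn BFS):
  sources (in-degree 0): A, D, F, G
  process A: level=0
    A->E: in-degree(E)=1, level(E)>=1
  process D: level=0
    D->H: in-degree(H)=0, level(H)=1, enqueue
  process F: level=0
    F->B: in-degree(B)=0, level(B)=1, enqueue
  process G: level=0
    G->C: in-degree(C)=0, level(C)=1, enqueue
  process H: level=1
  process B: level=1
  process C: level=1
    C->E: in-degree(E)=0, level(E)=2, enqueue
  process E: level=2
All levels: A:0, B:1, C:1, D:0, E:2, F:0, G:0, H:1
max level = 2

Answer: 2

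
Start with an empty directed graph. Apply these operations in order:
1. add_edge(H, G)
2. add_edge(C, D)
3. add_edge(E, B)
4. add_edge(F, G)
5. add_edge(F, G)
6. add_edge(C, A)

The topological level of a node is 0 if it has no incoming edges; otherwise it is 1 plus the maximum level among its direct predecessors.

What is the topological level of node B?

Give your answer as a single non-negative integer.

Answer: 1

Derivation:
Op 1: add_edge(H, G). Edges now: 1
Op 2: add_edge(C, D). Edges now: 2
Op 3: add_edge(E, B). Edges now: 3
Op 4: add_edge(F, G). Edges now: 4
Op 5: add_edge(F, G) (duplicate, no change). Edges now: 4
Op 6: add_edge(C, A). Edges now: 5
Compute levels (Kahn BFS):
  sources (in-degree 0): C, E, F, H
  process C: level=0
    C->A: in-degree(A)=0, level(A)=1, enqueue
    C->D: in-degree(D)=0, level(D)=1, enqueue
  process E: level=0
    E->B: in-degree(B)=0, level(B)=1, enqueue
  process F: level=0
    F->G: in-degree(G)=1, level(G)>=1
  process H: level=0
    H->G: in-degree(G)=0, level(G)=1, enqueue
  process A: level=1
  process D: level=1
  process B: level=1
  process G: level=1
All levels: A:1, B:1, C:0, D:1, E:0, F:0, G:1, H:0
level(B) = 1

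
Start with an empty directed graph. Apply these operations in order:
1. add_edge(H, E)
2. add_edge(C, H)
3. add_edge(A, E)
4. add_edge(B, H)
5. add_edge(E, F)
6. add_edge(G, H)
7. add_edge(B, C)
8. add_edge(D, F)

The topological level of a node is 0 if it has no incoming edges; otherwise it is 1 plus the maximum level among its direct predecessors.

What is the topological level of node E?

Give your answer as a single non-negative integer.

Op 1: add_edge(H, E). Edges now: 1
Op 2: add_edge(C, H). Edges now: 2
Op 3: add_edge(A, E). Edges now: 3
Op 4: add_edge(B, H). Edges now: 4
Op 5: add_edge(E, F). Edges now: 5
Op 6: add_edge(G, H). Edges now: 6
Op 7: add_edge(B, C). Edges now: 7
Op 8: add_edge(D, F). Edges now: 8
Compute levels (Kahn BFS):
  sources (in-degree 0): A, B, D, G
  process A: level=0
    A->E: in-degree(E)=1, level(E)>=1
  process B: level=0
    B->C: in-degree(C)=0, level(C)=1, enqueue
    B->H: in-degree(H)=2, level(H)>=1
  process D: level=0
    D->F: in-degree(F)=1, level(F)>=1
  process G: level=0
    G->H: in-degree(H)=1, level(H)>=1
  process C: level=1
    C->H: in-degree(H)=0, level(H)=2, enqueue
  process H: level=2
    H->E: in-degree(E)=0, level(E)=3, enqueue
  process E: level=3
    E->F: in-degree(F)=0, level(F)=4, enqueue
  process F: level=4
All levels: A:0, B:0, C:1, D:0, E:3, F:4, G:0, H:2
level(E) = 3

Answer: 3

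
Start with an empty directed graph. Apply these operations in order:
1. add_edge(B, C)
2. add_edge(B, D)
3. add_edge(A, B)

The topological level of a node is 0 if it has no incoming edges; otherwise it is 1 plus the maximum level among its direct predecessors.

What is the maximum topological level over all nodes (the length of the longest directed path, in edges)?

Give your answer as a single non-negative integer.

Answer: 2

Derivation:
Op 1: add_edge(B, C). Edges now: 1
Op 2: add_edge(B, D). Edges now: 2
Op 3: add_edge(A, B). Edges now: 3
Compute levels (Kahn BFS):
  sources (in-degree 0): A
  process A: level=0
    A->B: in-degree(B)=0, level(B)=1, enqueue
  process B: level=1
    B->C: in-degree(C)=0, level(C)=2, enqueue
    B->D: in-degree(D)=0, level(D)=2, enqueue
  process C: level=2
  process D: level=2
All levels: A:0, B:1, C:2, D:2
max level = 2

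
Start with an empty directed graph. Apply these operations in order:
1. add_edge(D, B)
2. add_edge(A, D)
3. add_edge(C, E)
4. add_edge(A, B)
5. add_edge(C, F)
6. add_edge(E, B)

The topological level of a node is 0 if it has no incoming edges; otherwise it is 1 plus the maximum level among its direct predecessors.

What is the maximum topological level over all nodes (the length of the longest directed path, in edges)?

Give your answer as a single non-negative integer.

Answer: 2

Derivation:
Op 1: add_edge(D, B). Edges now: 1
Op 2: add_edge(A, D). Edges now: 2
Op 3: add_edge(C, E). Edges now: 3
Op 4: add_edge(A, B). Edges now: 4
Op 5: add_edge(C, F). Edges now: 5
Op 6: add_edge(E, B). Edges now: 6
Compute levels (Kahn BFS):
  sources (in-degree 0): A, C
  process A: level=0
    A->B: in-degree(B)=2, level(B)>=1
    A->D: in-degree(D)=0, level(D)=1, enqueue
  process C: level=0
    C->E: in-degree(E)=0, level(E)=1, enqueue
    C->F: in-degree(F)=0, level(F)=1, enqueue
  process D: level=1
    D->B: in-degree(B)=1, level(B)>=2
  process E: level=1
    E->B: in-degree(B)=0, level(B)=2, enqueue
  process F: level=1
  process B: level=2
All levels: A:0, B:2, C:0, D:1, E:1, F:1
max level = 2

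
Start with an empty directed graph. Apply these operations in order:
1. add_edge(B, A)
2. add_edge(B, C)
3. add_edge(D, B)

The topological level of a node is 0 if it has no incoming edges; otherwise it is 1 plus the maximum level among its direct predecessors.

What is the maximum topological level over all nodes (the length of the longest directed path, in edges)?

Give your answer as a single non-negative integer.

Op 1: add_edge(B, A). Edges now: 1
Op 2: add_edge(B, C). Edges now: 2
Op 3: add_edge(D, B). Edges now: 3
Compute levels (Kahn BFS):
  sources (in-degree 0): D
  process D: level=0
    D->B: in-degree(B)=0, level(B)=1, enqueue
  process B: level=1
    B->A: in-degree(A)=0, level(A)=2, enqueue
    B->C: in-degree(C)=0, level(C)=2, enqueue
  process A: level=2
  process C: level=2
All levels: A:2, B:1, C:2, D:0
max level = 2

Answer: 2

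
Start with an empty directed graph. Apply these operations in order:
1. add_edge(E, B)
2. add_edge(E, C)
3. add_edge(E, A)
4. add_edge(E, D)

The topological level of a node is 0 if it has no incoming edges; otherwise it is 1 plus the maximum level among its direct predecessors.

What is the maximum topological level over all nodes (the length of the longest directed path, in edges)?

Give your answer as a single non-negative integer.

Answer: 1

Derivation:
Op 1: add_edge(E, B). Edges now: 1
Op 2: add_edge(E, C). Edges now: 2
Op 3: add_edge(E, A). Edges now: 3
Op 4: add_edge(E, D). Edges now: 4
Compute levels (Kahn BFS):
  sources (in-degree 0): E
  process E: level=0
    E->A: in-degree(A)=0, level(A)=1, enqueue
    E->B: in-degree(B)=0, level(B)=1, enqueue
    E->C: in-degree(C)=0, level(C)=1, enqueue
    E->D: in-degree(D)=0, level(D)=1, enqueue
  process A: level=1
  process B: level=1
  process C: level=1
  process D: level=1
All levels: A:1, B:1, C:1, D:1, E:0
max level = 1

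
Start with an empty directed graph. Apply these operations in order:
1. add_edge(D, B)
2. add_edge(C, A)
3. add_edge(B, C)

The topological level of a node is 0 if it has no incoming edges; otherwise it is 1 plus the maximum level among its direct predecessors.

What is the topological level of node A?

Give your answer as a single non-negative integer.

Op 1: add_edge(D, B). Edges now: 1
Op 2: add_edge(C, A). Edges now: 2
Op 3: add_edge(B, C). Edges now: 3
Compute levels (Kahn BFS):
  sources (in-degree 0): D
  process D: level=0
    D->B: in-degree(B)=0, level(B)=1, enqueue
  process B: level=1
    B->C: in-degree(C)=0, level(C)=2, enqueue
  process C: level=2
    C->A: in-degree(A)=0, level(A)=3, enqueue
  process A: level=3
All levels: A:3, B:1, C:2, D:0
level(A) = 3

Answer: 3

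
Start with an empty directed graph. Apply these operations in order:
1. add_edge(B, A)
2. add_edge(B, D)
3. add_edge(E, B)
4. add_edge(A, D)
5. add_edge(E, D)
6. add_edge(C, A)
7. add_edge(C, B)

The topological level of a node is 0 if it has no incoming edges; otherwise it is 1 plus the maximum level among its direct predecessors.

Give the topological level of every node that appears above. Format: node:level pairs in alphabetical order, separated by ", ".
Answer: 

Op 1: add_edge(B, A). Edges now: 1
Op 2: add_edge(B, D). Edges now: 2
Op 3: add_edge(E, B). Edges now: 3
Op 4: add_edge(A, D). Edges now: 4
Op 5: add_edge(E, D). Edges now: 5
Op 6: add_edge(C, A). Edges now: 6
Op 7: add_edge(C, B). Edges now: 7
Compute levels (Kahn BFS):
  sources (in-degree 0): C, E
  process C: level=0
    C->A: in-degree(A)=1, level(A)>=1
    C->B: in-degree(B)=1, level(B)>=1
  process E: level=0
    E->B: in-degree(B)=0, level(B)=1, enqueue
    E->D: in-degree(D)=2, level(D)>=1
  process B: level=1
    B->A: in-degree(A)=0, level(A)=2, enqueue
    B->D: in-degree(D)=1, level(D)>=2
  process A: level=2
    A->D: in-degree(D)=0, level(D)=3, enqueue
  process D: level=3
All levels: A:2, B:1, C:0, D:3, E:0

Answer: A:2, B:1, C:0, D:3, E:0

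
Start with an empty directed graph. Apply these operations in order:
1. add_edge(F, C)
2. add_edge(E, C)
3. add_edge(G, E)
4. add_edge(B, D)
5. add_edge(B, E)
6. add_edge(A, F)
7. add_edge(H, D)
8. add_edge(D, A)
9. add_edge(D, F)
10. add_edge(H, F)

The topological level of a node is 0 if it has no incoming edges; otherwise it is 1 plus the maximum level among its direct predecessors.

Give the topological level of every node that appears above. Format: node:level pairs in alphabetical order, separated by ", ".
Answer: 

Op 1: add_edge(F, C). Edges now: 1
Op 2: add_edge(E, C). Edges now: 2
Op 3: add_edge(G, E). Edges now: 3
Op 4: add_edge(B, D). Edges now: 4
Op 5: add_edge(B, E). Edges now: 5
Op 6: add_edge(A, F). Edges now: 6
Op 7: add_edge(H, D). Edges now: 7
Op 8: add_edge(D, A). Edges now: 8
Op 9: add_edge(D, F). Edges now: 9
Op 10: add_edge(H, F). Edges now: 10
Compute levels (Kahn BFS):
  sources (in-degree 0): B, G, H
  process B: level=0
    B->D: in-degree(D)=1, level(D)>=1
    B->E: in-degree(E)=1, level(E)>=1
  process G: level=0
    G->E: in-degree(E)=0, level(E)=1, enqueue
  process H: level=0
    H->D: in-degree(D)=0, level(D)=1, enqueue
    H->F: in-degree(F)=2, level(F)>=1
  process E: level=1
    E->C: in-degree(C)=1, level(C)>=2
  process D: level=1
    D->A: in-degree(A)=0, level(A)=2, enqueue
    D->F: in-degree(F)=1, level(F)>=2
  process A: level=2
    A->F: in-degree(F)=0, level(F)=3, enqueue
  process F: level=3
    F->C: in-degree(C)=0, level(C)=4, enqueue
  process C: level=4
All levels: A:2, B:0, C:4, D:1, E:1, F:3, G:0, H:0

Answer: A:2, B:0, C:4, D:1, E:1, F:3, G:0, H:0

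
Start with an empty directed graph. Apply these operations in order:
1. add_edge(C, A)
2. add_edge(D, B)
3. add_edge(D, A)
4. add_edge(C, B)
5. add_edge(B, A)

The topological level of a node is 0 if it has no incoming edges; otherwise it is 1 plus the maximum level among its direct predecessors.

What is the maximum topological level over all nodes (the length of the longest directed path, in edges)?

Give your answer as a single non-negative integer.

Op 1: add_edge(C, A). Edges now: 1
Op 2: add_edge(D, B). Edges now: 2
Op 3: add_edge(D, A). Edges now: 3
Op 4: add_edge(C, B). Edges now: 4
Op 5: add_edge(B, A). Edges now: 5
Compute levels (Kahn BFS):
  sources (in-degree 0): C, D
  process C: level=0
    C->A: in-degree(A)=2, level(A)>=1
    C->B: in-degree(B)=1, level(B)>=1
  process D: level=0
    D->A: in-degree(A)=1, level(A)>=1
    D->B: in-degree(B)=0, level(B)=1, enqueue
  process B: level=1
    B->A: in-degree(A)=0, level(A)=2, enqueue
  process A: level=2
All levels: A:2, B:1, C:0, D:0
max level = 2

Answer: 2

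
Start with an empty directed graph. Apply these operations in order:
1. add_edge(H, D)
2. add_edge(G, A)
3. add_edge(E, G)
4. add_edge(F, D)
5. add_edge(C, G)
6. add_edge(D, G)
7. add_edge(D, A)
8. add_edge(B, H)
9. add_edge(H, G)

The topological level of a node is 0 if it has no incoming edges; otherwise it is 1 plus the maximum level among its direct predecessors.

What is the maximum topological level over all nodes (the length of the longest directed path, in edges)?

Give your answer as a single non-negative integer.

Answer: 4

Derivation:
Op 1: add_edge(H, D). Edges now: 1
Op 2: add_edge(G, A). Edges now: 2
Op 3: add_edge(E, G). Edges now: 3
Op 4: add_edge(F, D). Edges now: 4
Op 5: add_edge(C, G). Edges now: 5
Op 6: add_edge(D, G). Edges now: 6
Op 7: add_edge(D, A). Edges now: 7
Op 8: add_edge(B, H). Edges now: 8
Op 9: add_edge(H, G). Edges now: 9
Compute levels (Kahn BFS):
  sources (in-degree 0): B, C, E, F
  process B: level=0
    B->H: in-degree(H)=0, level(H)=1, enqueue
  process C: level=0
    C->G: in-degree(G)=3, level(G)>=1
  process E: level=0
    E->G: in-degree(G)=2, level(G)>=1
  process F: level=0
    F->D: in-degree(D)=1, level(D)>=1
  process H: level=1
    H->D: in-degree(D)=0, level(D)=2, enqueue
    H->G: in-degree(G)=1, level(G)>=2
  process D: level=2
    D->A: in-degree(A)=1, level(A)>=3
    D->G: in-degree(G)=0, level(G)=3, enqueue
  process G: level=3
    G->A: in-degree(A)=0, level(A)=4, enqueue
  process A: level=4
All levels: A:4, B:0, C:0, D:2, E:0, F:0, G:3, H:1
max level = 4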